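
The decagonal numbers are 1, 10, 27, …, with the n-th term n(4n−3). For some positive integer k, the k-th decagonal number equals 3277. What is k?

29

Set n(4n−3) = 3277, giving 4n² − 3n − 3277 = 0.
So n = (3 + 229) / 8 = 232/8 = 29.
Check: 29·(4·29 − 3) = 3277. ✓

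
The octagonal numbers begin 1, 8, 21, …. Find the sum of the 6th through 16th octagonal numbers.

4081

Σ i(3i−2) = 3Σi² − 2Σi over i = 6..16.
Σi = 136 − 15 = 121 and Σi² = 1496 − 55 = 1441.
3·1441 − 2·121 = 4081.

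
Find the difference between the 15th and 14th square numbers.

n² − (n−1)² = 2n − 1, so 15² − 14² = 2·15 − 1 = 29.

29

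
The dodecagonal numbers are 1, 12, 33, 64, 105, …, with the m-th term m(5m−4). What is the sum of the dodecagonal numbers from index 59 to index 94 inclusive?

Σ i(5i−4) = 5Σi² − 4Σi over i = 59..94.
Σi = 4465 − 1711 = 2754 and Σi² = 281295 − 66729 = 214566.
5·214566 − 4·2754 = 1061814.

1061814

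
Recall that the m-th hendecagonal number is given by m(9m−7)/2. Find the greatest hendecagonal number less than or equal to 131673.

Solve n(9n−7)/2 ≤ 131673 for integer n.
n = 171 gives 130986 ≤ 131673, while n = 172 gives 132526 > 131673; so the answer is 130986.

130986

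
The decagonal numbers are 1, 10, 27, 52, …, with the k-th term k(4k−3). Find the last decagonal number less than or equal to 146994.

Solve n(4n−3) ≤ 146994 for integer n.
n = 192 gives 146880 ≤ 146994, while n = 193 gives 148417 > 146994; so the answer is 146880.

146880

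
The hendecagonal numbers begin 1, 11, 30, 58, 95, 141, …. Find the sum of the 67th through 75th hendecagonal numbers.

Σ i(9i−7)/2 = (9Σi² − 7Σi) / 2 over i = 67..75.
Σi = 2850 − 2211 = 639 and Σi² = 143450 − 98021 = 45429.
(9·45429 − 7·639) / 2 = 404388/2 = 202194.

202194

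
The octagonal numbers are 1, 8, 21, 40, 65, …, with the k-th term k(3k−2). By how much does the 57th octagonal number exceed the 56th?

337

Consecutive octagonal numbers differ by 6n − 5: here 6·57 − 5 = 337.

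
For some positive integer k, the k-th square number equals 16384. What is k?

128

We need n² = 16384, so n = √16384 = 128.
Check: 128² = 16384. ✓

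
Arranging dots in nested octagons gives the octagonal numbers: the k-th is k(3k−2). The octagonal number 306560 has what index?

Set n(3n−2) = 306560, giving 3n² − 2n − 306560 = 0.
The discriminant is 4 + 12·306560 = 3678724, and √3678724 = 1918.
So n = (2 + 1918) / 6 = 1920/6 = 320.

320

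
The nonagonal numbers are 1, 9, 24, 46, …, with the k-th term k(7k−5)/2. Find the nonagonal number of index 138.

The 138th nonagonal number is n(7n−5)/2 with n = 138.
138·(7·138 − 5)/2 = 138·961/2 = 66309.

66309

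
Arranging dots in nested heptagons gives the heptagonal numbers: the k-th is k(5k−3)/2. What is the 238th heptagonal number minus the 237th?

1186

Consecutive heptagonal numbers differ by 5n − 4: here 5·238 − 4 = 1186.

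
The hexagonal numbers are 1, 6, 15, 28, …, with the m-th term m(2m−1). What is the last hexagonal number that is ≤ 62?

Solve n(2n−1) ≤ 62 for integer n.
n = 5 gives 45 ≤ 62, while n = 6 gives 66 > 62; so the answer is 45.

45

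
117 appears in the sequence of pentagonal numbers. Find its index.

9

Set n(3n−1)/2 = 117, giving 3n² − n − 234 = 0.
So n = (1 + 53) / 6 = 54/6 = 9.
Check: 9·(3·9 − 1)/2 = 117. ✓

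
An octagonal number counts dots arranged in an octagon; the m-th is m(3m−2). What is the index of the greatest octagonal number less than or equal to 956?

18

Solve n(3n−2) ≤ 956 for integer n.
n = 18 gives 936 ≤ 956, while n = 19 gives 1045 > 956; so the answer is index 18.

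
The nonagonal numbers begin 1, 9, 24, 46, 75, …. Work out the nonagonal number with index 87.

87·(7·87 − 5)/2 = 87·604/2 = 87·302 = 26274.

26274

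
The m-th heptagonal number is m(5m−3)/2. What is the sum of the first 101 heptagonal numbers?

863651

Σ i(5i−3)/2 = (5Σi² − 3Σi) / 2 over i = 1..101.
Σi = 5151 and Σi² = 348551.
(5·348551 − 3·5151) / 2 = 1727302/2 = 863651.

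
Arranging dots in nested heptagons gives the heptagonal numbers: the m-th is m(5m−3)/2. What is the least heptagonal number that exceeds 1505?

Solve n(5n−3)/2 > 1505 for integer n.
The largest n with value ≤ 1505 is 24 (since 1404 ≤ 1505 < 1525), so the first above is n = 25, value 1525.

1525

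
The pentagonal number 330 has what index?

15

Set n(3n−1)/2 = 330, giving 3n² − n − 660 = 0.
The discriminant is 1 + 24·330 = 7921, and √7921 = 89.
So n = (1 + 89) / 6 = 90/6 = 15.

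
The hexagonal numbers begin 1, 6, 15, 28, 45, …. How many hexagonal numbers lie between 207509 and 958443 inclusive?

The n-th hexagonal number is n(2n−1).
Smallest index with value ≥ 207509: n = 323 (giving 208335).
Largest index with value ≤ 958443: n = 692 (giving 957036).
Indices 323 through 692: 370 terms.

370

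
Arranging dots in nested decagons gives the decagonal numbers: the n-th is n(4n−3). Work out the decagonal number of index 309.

309·(4·309 − 3) = 309·1233 = 380997.

380997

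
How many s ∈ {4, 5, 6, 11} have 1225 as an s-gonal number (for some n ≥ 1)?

2

s = 4: P(4, 35) = 1225. ✓
s = 5: P(5, 28) = 1162 and P(5, 29) = 1247; 1225 is not s-gonal.
s = 6: P(6, 25) = 1225. ✓
s = 11: P(11, 16) = 1096 and P(11, 17) = 1241; 1225 is not s-gonal.
Hits: s ∈ {4, 6} → 2.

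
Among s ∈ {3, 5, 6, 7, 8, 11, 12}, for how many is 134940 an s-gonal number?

s = 3: P(3, 519) = 134940. ✓
s = 5: P(5, 300) = 134850 and P(5, 301) = 135751; 134940 is not s-gonal.
s = 6: P(6, 260) = 134940. ✓
s = 7: P(7, 232) = 134212 and P(7, 233) = 135373; 134940 is not s-gonal.
s = 8: P(8, 212) = 134408 and P(8, 213) = 135681; 134940 is not s-gonal.
s = 11: P(11, 173) = 134075 and P(11, 174) = 135633; 134940 is not s-gonal.
s = 12: P(12, 164) = 133824 and P(12, 165) = 135465; 134940 is not s-gonal.
Hits: s ∈ {3, 6} → 2.

2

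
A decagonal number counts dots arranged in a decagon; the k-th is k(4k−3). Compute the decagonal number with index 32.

4000

32·(4·32 − 3) = 32·125 = 4000.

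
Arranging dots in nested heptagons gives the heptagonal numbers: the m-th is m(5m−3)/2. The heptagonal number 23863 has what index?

98

Set n(5n−3)/2 = 23863, giving 5n² − 3n − 47726 = 0.
The discriminant is 9 + 40·23863 = 954529, and √954529 = 977.
So n = (3 + 977) / 10 = 980/10 = 98.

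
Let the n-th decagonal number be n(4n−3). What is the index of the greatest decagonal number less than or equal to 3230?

Solve n(4n−3) ≤ 3230 for integer n.
n = 28 gives 3052 ≤ 3230, while n = 29 gives 3277 > 3230; so the answer is index 28.

28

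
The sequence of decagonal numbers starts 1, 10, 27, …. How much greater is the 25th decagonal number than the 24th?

Consecutive decagonal numbers differ by 8n − 7: here 8·25 − 7 = 193.

193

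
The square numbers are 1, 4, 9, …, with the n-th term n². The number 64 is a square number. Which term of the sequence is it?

8

We need n² = 64, so n = √64 = 8.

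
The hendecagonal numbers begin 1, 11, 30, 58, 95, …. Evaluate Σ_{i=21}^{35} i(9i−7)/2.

Σ i(9i−7)/2 = (9Σi² − 7Σi) / 2 over i = 21..35.
Σi = 630 − 210 = 420 and Σi² = 14910 − 2870 = 12040.
(9·12040 − 7·420) / 2 = 105420/2 = 52710.

52710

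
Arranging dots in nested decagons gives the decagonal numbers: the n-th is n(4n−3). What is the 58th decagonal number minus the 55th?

1347

58·(4·58 − 3) = 13282 and 55·(4·55 − 3) = 11935.
Difference: 13282 − 11935 = 1347.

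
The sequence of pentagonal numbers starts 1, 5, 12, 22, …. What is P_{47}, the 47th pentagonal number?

3290

The 47th pentagonal number is n(3n−1)/2 with n = 47.
47·(3·47 − 1)/2 = 47·140/2 = 47·70 = 3290.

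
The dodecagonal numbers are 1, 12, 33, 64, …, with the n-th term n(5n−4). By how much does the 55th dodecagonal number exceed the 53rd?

55·(5·55 − 4) = 14905 and 53·(5·53 − 4) = 13833.
Difference: 14905 − 13833 = 1072.

1072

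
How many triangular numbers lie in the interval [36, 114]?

The n-th triangular number is n(n+1)/2.
Smallest index with value ≥ 36: n = 8 (giving 36).
Largest index with value ≤ 114: n = 14 (giving 105).
Indices 8 through 14: 7 terms.

7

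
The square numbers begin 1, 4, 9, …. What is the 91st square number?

8281

The 91st square number is n² with n = 91.
91² = 8281.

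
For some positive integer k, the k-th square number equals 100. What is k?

10

We need n² = 100, so n = √100 = 10.
Check: 10² = 100. ✓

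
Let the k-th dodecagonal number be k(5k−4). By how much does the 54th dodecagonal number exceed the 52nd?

54·(5·54 − 4) = 14364 and 52·(5·52 − 4) = 13312.
Difference: 14364 − 13312 = 1052.

1052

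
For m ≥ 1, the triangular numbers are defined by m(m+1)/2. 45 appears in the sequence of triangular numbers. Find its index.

Set n(n+1)/2 = 45, giving n² + n − 90 = 0.
So n = (-1 + 19) / 2 = 18/2 = 9.

9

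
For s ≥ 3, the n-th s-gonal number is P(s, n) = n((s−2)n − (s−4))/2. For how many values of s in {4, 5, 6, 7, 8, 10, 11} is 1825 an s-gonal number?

1

s = 4: P(4, 42) = 1764 and P(4, 43) = 1849; 1825 is not s-gonal.
s = 5: P(5, 35) = 1820 and P(5, 36) = 1926; 1825 is not s-gonal.
s = 6: P(6, 30) = 1770 and P(6, 31) = 1891; 1825 is not s-gonal.
s = 7: P(7, 27) = 1782 and P(7, 28) = 1918; 1825 is not s-gonal.
s = 8: P(8, 25) = 1825. ✓
s = 10: P(10, 21) = 1701 and P(10, 22) = 1870; 1825 is not s-gonal.
s = 11: P(11, 20) = 1730 and P(11, 21) = 1911; 1825 is not s-gonal.
Hits: s ∈ {8} → 1.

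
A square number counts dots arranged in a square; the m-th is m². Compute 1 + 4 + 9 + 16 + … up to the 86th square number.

215731

Σ_{i=1}^{86} i² = 86·87·173/6 = 215731.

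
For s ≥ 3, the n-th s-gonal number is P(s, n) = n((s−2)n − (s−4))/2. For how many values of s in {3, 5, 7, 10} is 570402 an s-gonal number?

1

s = 3: P(3, 1067) = 569778 and P(3, 1068) = 570846; 570402 is not s-gonal.
s = 5: P(5, 616) = 568876 and P(5, 617) = 570725; 570402 is not s-gonal.
s = 7: P(7, 477) = 568107 and P(7, 478) = 570493; 570402 is not s-gonal.
s = 10: P(10, 378) = 570402. ✓
Hits: s ∈ {10} → 1.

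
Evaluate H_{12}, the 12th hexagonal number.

The 12th hexagonal number is n(2n−1) with n = 12.
12·(2·12 − 1) = 12·23 = 276.

276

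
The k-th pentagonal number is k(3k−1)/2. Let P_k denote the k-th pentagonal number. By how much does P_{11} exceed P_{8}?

11·(3·11 − 1)/2 = 176 and 8·(3·8 − 1)/2 = 92.
Difference: 176 − 92 = 84.

84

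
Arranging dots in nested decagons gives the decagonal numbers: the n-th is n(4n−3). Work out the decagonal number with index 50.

9850

The 50th decagonal number is n(4n−3) with n = 50.
50·(4·50 − 3) = 50·197 = 9850.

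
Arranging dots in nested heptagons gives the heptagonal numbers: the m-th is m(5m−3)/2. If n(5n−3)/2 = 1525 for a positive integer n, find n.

25

Set n(5n−3)/2 = 1525, giving 5n² − 3n − 3050 = 0.
The discriminant is 9 + 40·1525 = 61009, and √61009 = 247.
So n = (3 + 247) / 10 = 250/10 = 25.
Check: 25·(5·25 − 3)/2 = 1525. ✓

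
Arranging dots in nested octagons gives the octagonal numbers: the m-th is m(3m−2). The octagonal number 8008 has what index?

52

Set n(3n−2) = 8008, giving 3n² − 2n − 8008 = 0.
The discriminant is 4 + 12·8008 = 96100, and √96100 = 310.
So n = (2 + 310) / 6 = 312/6 = 52.
Check: 52·(3·52 − 2) = 8008. ✓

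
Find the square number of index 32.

1024

The 32nd square number is n² with n = 32.
32² = 1024.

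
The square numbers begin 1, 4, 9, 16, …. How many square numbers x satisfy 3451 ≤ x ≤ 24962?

The n-th square number is n².
Smallest index with value ≥ 3451: n = 59 (giving 3481).
Largest index with value ≤ 24962: n = 157 (giving 24649).
Indices 59 through 157: 99 terms.

99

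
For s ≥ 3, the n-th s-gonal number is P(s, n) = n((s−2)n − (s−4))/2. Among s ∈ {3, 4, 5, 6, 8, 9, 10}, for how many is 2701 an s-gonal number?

s = 3: P(3, 73) = 2701. ✓
s = 4: P(4, 51) = 2601 and P(4, 52) = 2704; 2701 is not s-gonal.
s = 5: P(5, 42) = 2625 and P(5, 43) = 2752; 2701 is not s-gonal.
s = 6: P(6, 37) = 2701. ✓
s = 8: P(8, 30) = 2640 and P(8, 31) = 2821; 2701 is not s-gonal.
s = 9: P(9, 28) = 2674 and P(9, 29) = 2871; 2701 is not s-gonal.
s = 10: P(10, 26) = 2626 and P(10, 27) = 2835; 2701 is not s-gonal.
Hits: s ∈ {3, 6} → 2.

2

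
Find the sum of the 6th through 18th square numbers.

Σ_{i=6}^{18} i² = 2109 − 55 = 2054.

2054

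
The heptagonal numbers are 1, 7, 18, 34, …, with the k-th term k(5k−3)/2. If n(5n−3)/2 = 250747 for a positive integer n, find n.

317

Set n(5n−3)/2 = 250747, giving 5n² − 3n − 501494 = 0.
The discriminant is 9 + 40·250747 = 10029889, and √10029889 = 3167.
So n = (3 + 3167) / 10 = 3170/10 = 317.
Check: 317·(5·317 − 3)/2 = 250747. ✓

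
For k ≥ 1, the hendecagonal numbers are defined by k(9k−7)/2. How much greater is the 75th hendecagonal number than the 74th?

Consecutive hendecagonal numbers differ by 9n − 8: here 9·75 − 8 = 667.

667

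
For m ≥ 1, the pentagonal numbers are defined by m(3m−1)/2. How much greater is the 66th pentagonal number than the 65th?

Consecutive pentagonal numbers differ by 3n − 2: here 3·66 − 2 = 196.

196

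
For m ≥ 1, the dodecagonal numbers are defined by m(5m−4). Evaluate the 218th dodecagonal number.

The 218th dodecagonal number is n(5n−4) with n = 218.
218·(5·218 − 4) = 218·1086 = 236748.

236748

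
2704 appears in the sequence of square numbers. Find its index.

We need n² = 2704, so n = √2704 = 52.

52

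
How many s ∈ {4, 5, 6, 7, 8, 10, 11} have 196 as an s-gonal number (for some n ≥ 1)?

s = 4: P(4, 14) = 196. ✓
s = 5: P(5, 11) = 176 and P(5, 12) = 210; 196 is not s-gonal.
s = 6: P(6, 10) = 190 and P(6, 11) = 231; 196 is not s-gonal.
s = 7: P(7, 9) = 189 and P(7, 10) = 235; 196 is not s-gonal.
s = 8: P(8, 8) = 176 and P(8, 9) = 225; 196 is not s-gonal.
s = 10: P(10, 7) = 175 and P(10, 8) = 232; 196 is not s-gonal.
s = 11: P(11, 7) = 196. ✓
Hits: s ∈ {4, 11} → 2.

2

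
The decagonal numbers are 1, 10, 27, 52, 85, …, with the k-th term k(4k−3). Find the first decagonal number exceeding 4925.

5076

Solve n(4n−3) > 4925 for integer n.
The largest n with value ≤ 4925 is 35 (since 4795 ≤ 4925 < 5076), so the first above is n = 36, value 5076.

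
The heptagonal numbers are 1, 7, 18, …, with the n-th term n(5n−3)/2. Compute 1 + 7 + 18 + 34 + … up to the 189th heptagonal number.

Σ i(5i−3)/2 = (5Σi² − 3Σi) / 2 over i = 1..189.
Σi = 17955 and Σi² = 2268315.
(5·2268315 − 3·17955) / 2 = 11287710/2 = 5643855.

5643855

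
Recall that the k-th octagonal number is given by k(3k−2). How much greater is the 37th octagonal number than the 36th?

Consecutive octagonal numbers differ by 6n − 5: here 6·37 − 5 = 217.

217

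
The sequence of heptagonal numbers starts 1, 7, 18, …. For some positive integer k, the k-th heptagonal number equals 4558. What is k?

43

Set n(5n−3)/2 = 4558, giving 5n² − 3n − 9116 = 0.
So n = (3 + 427) / 10 = 430/10 = 43.
Check: 43·(5·43 − 3)/2 = 4558. ✓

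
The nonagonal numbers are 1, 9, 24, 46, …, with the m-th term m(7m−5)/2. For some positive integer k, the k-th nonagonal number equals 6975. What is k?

45

Set n(7n−5)/2 = 6975, giving 7n² − 5n − 13950 = 0.
So n = (5 + 625) / 14 = 630/14 = 45.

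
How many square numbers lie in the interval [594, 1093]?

9

The n-th square number is n².
Smallest index with value ≥ 594: n = 25 (giving 625).
Largest index with value ≤ 1093: n = 33 (giving 1089).
Indices 25 through 33: 9 terms.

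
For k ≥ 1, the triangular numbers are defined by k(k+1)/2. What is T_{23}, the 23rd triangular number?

276

23·24/2 = 552/2 = 276.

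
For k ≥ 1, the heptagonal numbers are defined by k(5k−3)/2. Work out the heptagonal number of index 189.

The 189th heptagonal number is n(5n−3)/2 with n = 189.
189·(5·189 − 3)/2 = 189·942/2 = 189·471 = 89019.

89019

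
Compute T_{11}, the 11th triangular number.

The 11th triangular number is n(n+1)/2 with n = 11.
11·12/2 = 132/2 = 66.

66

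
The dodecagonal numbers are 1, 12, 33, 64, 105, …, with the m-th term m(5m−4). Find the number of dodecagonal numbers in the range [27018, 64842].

41

The n-th dodecagonal number is n(5n−4).
Smallest index with value ≥ 27018: n = 74 (giving 27084).
Largest index with value ≤ 64842: n = 114 (giving 64524).
Indices 74 through 114: 41 terms.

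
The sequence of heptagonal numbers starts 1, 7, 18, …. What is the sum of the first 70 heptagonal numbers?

Σ i(5i−3)/2 = (5Σi² − 3Σi) / 2 over i = 1..70.
Σi = 2485 and Σi² = 116795.
(5·116795 − 3·2485) / 2 = 576520/2 = 288260.

288260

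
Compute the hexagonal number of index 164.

53628

The 164th hexagonal number is n(2n−1) with n = 164.
164·(2·164 − 1) = 164·327 = 53628.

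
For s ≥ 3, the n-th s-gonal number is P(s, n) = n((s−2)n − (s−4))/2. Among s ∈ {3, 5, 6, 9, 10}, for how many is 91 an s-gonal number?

2

s = 3: P(3, 13) = 91. ✓
s = 5: P(5, 7) = 70 and P(5, 8) = 92; 91 is not s-gonal.
s = 6: P(6, 7) = 91. ✓
s = 9: P(9, 5) = 75 and P(9, 6) = 111; 91 is not s-gonal.
s = 10: P(10, 5) = 85 and P(10, 6) = 126; 91 is not s-gonal.
Hits: s ∈ {3, 6} → 2.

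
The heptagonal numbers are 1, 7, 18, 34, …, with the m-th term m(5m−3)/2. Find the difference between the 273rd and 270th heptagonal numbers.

273·(5·273 − 3)/2 = 185913 and 270·(5·270 − 3)/2 = 181845.
Difference: 185913 − 181845 = 4068.

4068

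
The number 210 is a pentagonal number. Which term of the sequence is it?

Set n(3n−1)/2 = 210, giving 3n² − n − 420 = 0.
The discriminant is 1 + 24·210 = 5041, and √5041 = 71.
So n = (1 + 71) / 6 = 72/6 = 12.
Check: 12·(3·12 − 1)/2 = 210. ✓

12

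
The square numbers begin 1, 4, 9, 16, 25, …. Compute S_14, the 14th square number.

The 14th square number is n² with n = 14.
14² = 196.

196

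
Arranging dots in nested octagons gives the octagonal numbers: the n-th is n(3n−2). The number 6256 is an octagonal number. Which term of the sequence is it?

46

Set n(3n−2) = 6256, giving 3n² − 2n − 6256 = 0.
The discriminant is 4 + 12·6256 = 75076, and √75076 = 274.
So n = (2 + 274) / 6 = 276/6 = 46.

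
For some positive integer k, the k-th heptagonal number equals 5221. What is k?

Set n(5n−3)/2 = 5221, giving 5n² − 3n − 10442 = 0.
The discriminant is 9 + 40·5221 = 208849, and √208849 = 457.
So n = (3 + 457) / 10 = 460/10 = 46.

46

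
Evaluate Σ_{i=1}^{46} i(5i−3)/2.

Σ i(5i−3)/2 = (5Σi² − 3Σi) / 2 over i = 1..46.
Σi = 1081 and Σi² = 33511.
(5·33511 − 3·1081) / 2 = 164312/2 = 82156.

82156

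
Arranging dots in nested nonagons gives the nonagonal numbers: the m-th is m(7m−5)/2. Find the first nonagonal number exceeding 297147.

297694

Solve n(7n−5)/2 > 297147 for integer n.
The largest n with value ≤ 297147 is 291 (since 295656 ≤ 297147 < 297694), so the first above is n = 292, value 297694.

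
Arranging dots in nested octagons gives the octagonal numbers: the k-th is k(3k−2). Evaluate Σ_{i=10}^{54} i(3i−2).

Σ i(3i−2) = 3Σi² − 2Σi over i = 10..54.
Σi = 1485 − 45 = 1440 and Σi² = 53955 − 285 = 53670.
3·53670 − 2·1440 = 158130.

158130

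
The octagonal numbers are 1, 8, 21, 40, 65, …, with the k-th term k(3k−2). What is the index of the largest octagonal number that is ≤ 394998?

Solve n(3n−2) ≤ 394998 for integer n.
n = 363 gives 394581 ≤ 394998, while n = 364 gives 396760 > 394998; so the answer is index 363.

363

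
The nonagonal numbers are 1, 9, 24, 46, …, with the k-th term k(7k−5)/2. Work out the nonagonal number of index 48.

The 48th nonagonal number is n(7n−5)/2 with n = 48.
48·(7·48 − 5)/2 = 48·331/2 = 7944.

7944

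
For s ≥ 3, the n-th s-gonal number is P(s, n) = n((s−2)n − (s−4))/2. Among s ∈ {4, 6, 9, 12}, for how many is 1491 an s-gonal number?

s = 4: P(4, 38) = 1444 and P(4, 39) = 1521; 1491 is not s-gonal.
s = 6: P(6, 27) = 1431 and P(6, 28) = 1540; 1491 is not s-gonal.
s = 9: P(9, 21) = 1491. ✓
s = 12: P(12, 17) = 1377 and P(12, 18) = 1548; 1491 is not s-gonal.
Hits: s ∈ {9} → 1.

1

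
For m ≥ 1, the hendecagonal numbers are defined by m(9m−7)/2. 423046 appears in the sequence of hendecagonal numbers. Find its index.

307

Set n(9n−7)/2 = 423046, giving 9n² − 7n − 846092 = 0.
The discriminant is 49 + 72·423046 = 30459361, and √30459361 = 5519.
So n = (7 + 5519) / 18 = 5526/18 = 307.
Check: 307·(9·307 − 7)/2 = 423046. ✓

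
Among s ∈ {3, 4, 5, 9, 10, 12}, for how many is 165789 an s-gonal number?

s = 3: P(3, 575) = 165600 and P(3, 576) = 166176; 165789 is not s-gonal.
s = 4: P(4, 407) = 165649 and P(4, 408) = 166464; 165789 is not s-gonal.
s = 5: P(5, 332) = 165170 and P(5, 333) = 166167; 165789 is not s-gonal.
s = 9: P(9, 218) = 165789. ✓
s = 10: P(10, 203) = 164227 and P(10, 204) = 165852; 165789 is not s-gonal.
s = 12: P(12, 182) = 164892 and P(12, 183) = 166713; 165789 is not s-gonal.
Hits: s ∈ {9} → 1.

1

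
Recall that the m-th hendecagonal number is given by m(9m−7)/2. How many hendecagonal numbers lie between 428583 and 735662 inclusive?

96

The n-th hendecagonal number is n(9n−7)/2.
Smallest index with value ≥ 428583: n = 309 (giving 428583).
Largest index with value ≤ 735662: n = 404 (giving 733058).
Indices 309 through 404: 96 terms.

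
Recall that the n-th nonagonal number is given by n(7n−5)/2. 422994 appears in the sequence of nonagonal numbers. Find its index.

Set n(7n−5)/2 = 422994, giving 7n² − 5n − 845988 = 0.
So n = (5 + 4867) / 14 = 4872/14 = 348.

348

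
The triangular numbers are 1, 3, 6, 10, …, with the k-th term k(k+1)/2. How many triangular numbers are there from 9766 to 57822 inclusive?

The n-th triangular number is n(n+1)/2.
Smallest index with value ≥ 9766: n = 140 (giving 9870).
Largest index with value ≤ 57822: n = 339 (giving 57630).
Indices 140 through 339: 200 terms.

200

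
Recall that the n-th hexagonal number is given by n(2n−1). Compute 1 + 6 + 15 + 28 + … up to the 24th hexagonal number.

Σ i(2i−1) = 2Σi² − Σi over i = 1..24.
Σi = 300 and Σi² = 4900.
2·4900 − 1·300 = 9500.

9500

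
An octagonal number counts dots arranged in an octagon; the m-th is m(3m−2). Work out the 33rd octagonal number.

3201

The 33rd octagonal number is n(3n−2) with n = 33.
33·(3·33 − 2) = 33·97 = 3201.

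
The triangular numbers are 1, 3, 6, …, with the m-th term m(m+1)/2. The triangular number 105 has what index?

14

Set n(n+1)/2 = 105, giving n² + n − 210 = 0.
The discriminant is 1 + 8·105 = 841, and √841 = 29.
So n = (-1 + 29) / 2 = 28/2 = 14.
Check: 14·15/2 = 105. ✓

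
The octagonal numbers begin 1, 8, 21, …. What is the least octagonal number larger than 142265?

Solve n(3n−2) > 142265 for integer n.
The largest n with value ≤ 142265 is 218 (since 142136 ≤ 142265 < 143445), so the first above is n = 219, value 143445.

143445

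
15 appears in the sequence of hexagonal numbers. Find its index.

Set n(2n−1) = 15, giving 2n² − n − 15 = 0.
So n = (1 + 11) / 4 = 12/4 = 3.

3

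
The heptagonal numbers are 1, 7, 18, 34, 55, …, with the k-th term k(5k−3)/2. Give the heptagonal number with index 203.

The 203rd heptagonal number is n(5n−3)/2 with n = 203.
203·(5·203 − 3)/2 = 203·1012/2 = 203·506 = 102718.

102718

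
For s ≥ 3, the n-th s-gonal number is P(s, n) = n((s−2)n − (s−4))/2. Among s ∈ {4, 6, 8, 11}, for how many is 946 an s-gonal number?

s = 4: P(4, 30) = 900 and P(4, 31) = 961; 946 is not s-gonal.
s = 6: P(6, 22) = 946. ✓
s = 8: P(8, 18) = 936 and P(8, 19) = 1045; 946 is not s-gonal.
s = 11: P(11, 14) = 833 and P(11, 15) = 960; 946 is not s-gonal.
Hits: s ∈ {6} → 1.

1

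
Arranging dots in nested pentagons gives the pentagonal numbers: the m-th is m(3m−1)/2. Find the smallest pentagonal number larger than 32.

Solve n(3n−1)/2 > 32 for integer n.
The largest n with value ≤ 32 is 4 (since 22 ≤ 32 < 35), so the first above is n = 5, value 35.

35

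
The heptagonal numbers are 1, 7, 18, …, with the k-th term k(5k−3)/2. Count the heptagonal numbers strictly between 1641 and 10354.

The n-th heptagonal number is n(5n−3)/2.
Smallest index with value > 1641: n = 26 (giving 1651).
Largest index with value < 10354: n = 64 (giving 10144).
Indices 26 through 64: 39 terms.

39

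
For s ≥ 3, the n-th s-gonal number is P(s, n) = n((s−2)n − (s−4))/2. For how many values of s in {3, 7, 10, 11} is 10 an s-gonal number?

2

s = 3: P(3, 4) = 10. ✓
s = 7: P(7, 2) = 7 and P(7, 3) = 18; 10 is not s-gonal.
s = 10: P(10, 2) = 10. ✓
s = 11: P(11, 1) = 1 and P(11, 2) = 11; 10 is not s-gonal.
Hits: s ∈ {3, 10} → 2.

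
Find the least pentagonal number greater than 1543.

1617

Solve n(3n−1)/2 > 1543 for integer n.
The largest n with value ≤ 1543 is 32 (since 1520 ≤ 1543 < 1617), so the first above is n = 33, value 1617.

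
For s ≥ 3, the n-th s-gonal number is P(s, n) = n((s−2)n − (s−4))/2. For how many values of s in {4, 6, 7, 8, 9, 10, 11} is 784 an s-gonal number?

1

s = 4: P(4, 28) = 784. ✓
s = 6: P(6, 20) = 780 and P(6, 21) = 861; 784 is not s-gonal.
s = 7: P(7, 18) = 783 and P(7, 19) = 874; 784 is not s-gonal.
s = 8: P(8, 16) = 736 and P(8, 17) = 833; 784 is not s-gonal.
s = 9: P(9, 15) = 750 and P(9, 16) = 856; 784 is not s-gonal.
s = 10: P(10, 14) = 742 and P(10, 15) = 855; 784 is not s-gonal.
s = 11: P(11, 13) = 715 and P(11, 14) = 833; 784 is not s-gonal.
Hits: s ∈ {4} → 1.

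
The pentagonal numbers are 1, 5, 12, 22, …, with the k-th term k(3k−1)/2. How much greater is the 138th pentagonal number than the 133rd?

2030

138·(3·138 − 1)/2 = 28497 and 133·(3·133 − 1)/2 = 26467.
Difference: 28497 − 26467 = 2030.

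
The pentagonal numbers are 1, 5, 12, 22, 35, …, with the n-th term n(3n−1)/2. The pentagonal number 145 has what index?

10

Set n(3n−1)/2 = 145, giving 3n² − n − 290 = 0.
So n = (1 + 59) / 6 = 60/6 = 10.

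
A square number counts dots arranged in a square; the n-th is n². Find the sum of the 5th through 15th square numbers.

1210

Σ_{i=5}^{15} i² = 1240 − 30 = 1210.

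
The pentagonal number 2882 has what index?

44

Set n(3n−1)/2 = 2882, giving 3n² − n − 5764 = 0.
The discriminant is 1 + 24·2882 = 69169, and √69169 = 263.
So n = (1 + 263) / 6 = 264/6 = 44.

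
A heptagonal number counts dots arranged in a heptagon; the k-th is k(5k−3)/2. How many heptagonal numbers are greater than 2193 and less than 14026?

46

The n-th heptagonal number is n(5n−3)/2.
Smallest index with value > 2193: n = 30 (giving 2205).
Largest index with value < 14026: n = 75 (giving 13950).
Indices 30 through 75: 46 terms.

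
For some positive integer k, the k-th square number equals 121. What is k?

We need n² = 121, so n = √121 = 11.
Check: 11² = 121. ✓

11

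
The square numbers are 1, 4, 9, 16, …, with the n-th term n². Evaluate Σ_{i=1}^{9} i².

Σ_{i=1}^{9} i² = 9·10·19/6 = 285.

285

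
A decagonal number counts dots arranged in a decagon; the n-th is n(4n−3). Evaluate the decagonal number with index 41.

6601

The 41st decagonal number is n(4n−3) with n = 41.
41·(4·41 − 3) = 41·161 = 6601.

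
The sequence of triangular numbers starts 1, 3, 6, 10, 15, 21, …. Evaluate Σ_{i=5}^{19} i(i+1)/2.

Σ i(i+1)/2 = (Σi² + Σi) / 2 over i = 5..19.
Σi = 190 − 10 = 180 and Σi² = 2470 − 30 = 2440.
(1·2440 + 1·180) / 2 = 2620/2 = 1310.

1310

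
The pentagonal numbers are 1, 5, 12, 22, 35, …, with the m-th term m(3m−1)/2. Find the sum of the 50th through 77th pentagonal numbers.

171206

Σ i(3i−1)/2 = (3Σi² − Σi) / 2 over i = 50..77.
Σi = 3003 − 1225 = 1778 and Σi² = 155155 − 40425 = 114730.
(3·114730 − 1·1778) / 2 = 342412/2 = 171206.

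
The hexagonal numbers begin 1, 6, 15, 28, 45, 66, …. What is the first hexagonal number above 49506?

49770

Solve n(2n−1) > 49506 for integer n.
The largest n with value ≤ 49506 is 157 (since 49141 ≤ 49506 < 49770), so the first above is n = 158, value 49770.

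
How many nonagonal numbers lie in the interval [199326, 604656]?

178

The n-th nonagonal number is n(7n−5)/2.
Smallest index with value ≥ 199326: n = 239 (giving 199326).
Largest index with value ≤ 604656: n = 416 (giving 604656).
Indices 239 through 416: 178 terms.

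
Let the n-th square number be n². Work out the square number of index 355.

126025

The 355th square number is n² with n = 355.
355² = 126025.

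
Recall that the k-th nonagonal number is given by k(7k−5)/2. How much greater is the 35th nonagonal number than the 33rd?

471

35·(7·35 − 5)/2 = 4200 and 33·(7·33 − 5)/2 = 3729.
Difference: 4200 − 3729 = 471.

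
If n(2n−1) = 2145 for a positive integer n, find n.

33

Set n(2n−1) = 2145, giving 2n² − n − 2145 = 0.
The discriminant is 1 + 8·2145 = 17161, and √17161 = 131.
So n = (1 + 131) / 4 = 132/4 = 33.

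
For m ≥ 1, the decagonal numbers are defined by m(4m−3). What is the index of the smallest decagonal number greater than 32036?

Solve n(4n−3) > 32036 for integer n.
The largest n with value ≤ 32036 is 89 (since 31417 ≤ 32036 < 32130), so the first above is n = 90, value 32130.

90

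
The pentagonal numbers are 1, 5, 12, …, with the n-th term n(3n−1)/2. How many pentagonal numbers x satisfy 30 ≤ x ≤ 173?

The n-th pentagonal number is n(3n−1)/2.
Smallest index with value ≥ 30: n = 5 (giving 35).
Largest index with value ≤ 173: n = 10 (giving 145).
Indices 5 through 10: 6 terms.

6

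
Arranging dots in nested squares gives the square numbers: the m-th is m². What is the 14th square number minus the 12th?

52

14² = 196 and 12² = 144.
Difference: 196 − 144 = 52.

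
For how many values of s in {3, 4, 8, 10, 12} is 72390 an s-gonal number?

s = 3: P(3, 380) = 72390. ✓
s = 4: P(4, 269) = 72361 and P(4, 270) = 72900; 72390 is not s-gonal.
s = 8: P(8, 155) = 71765 and P(8, 156) = 72696; 72390 is not s-gonal.
s = 10: P(10, 134) = 71422 and P(10, 135) = 72495; 72390 is not s-gonal.
s = 12: P(12, 120) = 71520 and P(12, 121) = 72721; 72390 is not s-gonal.
Hits: s ∈ {3} → 1.

1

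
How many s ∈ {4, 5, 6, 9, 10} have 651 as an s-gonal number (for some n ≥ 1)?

2

s = 4: P(4, 25) = 625 and P(4, 26) = 676; 651 is not s-gonal.
s = 5: P(5, 21) = 651. ✓
s = 6: P(6, 18) = 630 and P(6, 19) = 703; 651 is not s-gonal.
s = 9: P(9, 14) = 651. ✓
s = 10: P(10, 13) = 637 and P(10, 14) = 742; 651 is not s-gonal.
Hits: s ∈ {5, 9} → 2.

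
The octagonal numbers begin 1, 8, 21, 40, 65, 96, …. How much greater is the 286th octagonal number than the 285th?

1711

Consecutive octagonal numbers differ by 6n − 5: here 6·286 − 5 = 1711.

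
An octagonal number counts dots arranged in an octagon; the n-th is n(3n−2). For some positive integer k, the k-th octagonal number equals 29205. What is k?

99

Set n(3n−2) = 29205, giving 3n² − 2n − 29205 = 0.
The discriminant is 4 + 12·29205 = 350464, and √350464 = 592.
So n = (2 + 592) / 6 = 594/6 = 99.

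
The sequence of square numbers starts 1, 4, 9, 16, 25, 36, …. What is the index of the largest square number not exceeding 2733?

Solve n² ≤ 2733 for integer n.
n = 52 gives 2704 ≤ 2733, while n = 53 gives 2809 > 2733; so the answer is index 52.

52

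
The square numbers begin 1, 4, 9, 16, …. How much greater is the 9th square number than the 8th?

17

n² − (n−1)² = 2n − 1, so 9² − 8² = 2·9 − 1 = 17.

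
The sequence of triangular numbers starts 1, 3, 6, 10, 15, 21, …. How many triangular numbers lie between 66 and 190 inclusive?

9

The n-th triangular number is n(n+1)/2.
Smallest index with value ≥ 66: n = 11 (giving 66).
Largest index with value ≤ 190: n = 19 (giving 190).
Indices 11 through 19: 9 terms.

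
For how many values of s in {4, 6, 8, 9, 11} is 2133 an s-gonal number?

1

s = 4: P(4, 46) = 2116 and P(4, 47) = 2209; 2133 is not s-gonal.
s = 6: P(6, 32) = 2016 and P(6, 33) = 2145; 2133 is not s-gonal.
s = 8: P(8, 27) = 2133. ✓
s = 9: P(9, 25) = 2125 and P(9, 26) = 2301; 2133 is not s-gonal.
s = 11: P(11, 22) = 2101 and P(11, 23) = 2300; 2133 is not s-gonal.
Hits: s ∈ {8} → 1.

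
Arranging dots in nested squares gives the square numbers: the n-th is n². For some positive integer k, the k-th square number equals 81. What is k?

We need n² = 81, so n = √81 = 9.
Check: 9² = 81. ✓

9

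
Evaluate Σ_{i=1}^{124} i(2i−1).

Σ i(2i−1) = 2Σi² − Σi over i = 1..124.
Σi = 7750 and Σi² = 643250.
2·643250 − 1·7750 = 1278750.

1278750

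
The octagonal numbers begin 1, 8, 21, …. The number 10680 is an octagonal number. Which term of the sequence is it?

Set n(3n−2) = 10680, giving 3n² − 2n − 10680 = 0.
So n = (2 + 358) / 6 = 360/6 = 60.
Check: 60·(3·60 − 2) = 10680. ✓

60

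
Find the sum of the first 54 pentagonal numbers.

Σ i(3i−1)/2 = (3Σi² − Σi) / 2 over i = 1..54.
Σi = 1485 and Σi² = 53955.
(3·53955 − 1·1485) / 2 = 160380/2 = 80190.

80190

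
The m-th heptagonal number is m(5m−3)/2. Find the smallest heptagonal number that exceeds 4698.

4774

Solve n(5n−3)/2 > 4698 for integer n.
The largest n with value ≤ 4698 is 43 (since 4558 ≤ 4698 < 4774), so the first above is n = 44, value 4774.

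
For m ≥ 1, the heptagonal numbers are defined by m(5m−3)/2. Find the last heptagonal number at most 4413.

4347

Solve n(5n−3)/2 ≤ 4413 for integer n.
n = 42 gives 4347 ≤ 4413, while n = 43 gives 4558 > 4413; so the answer is 4347.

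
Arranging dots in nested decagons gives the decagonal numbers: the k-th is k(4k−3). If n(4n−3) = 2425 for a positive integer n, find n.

25

Set n(4n−3) = 2425, giving 4n² − 3n − 2425 = 0.
So n = (3 + 197) / 8 = 200/8 = 25.
Check: 25·(4·25 − 3) = 2425. ✓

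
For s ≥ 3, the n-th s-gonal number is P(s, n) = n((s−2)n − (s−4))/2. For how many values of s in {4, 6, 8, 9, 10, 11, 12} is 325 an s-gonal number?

2

s = 4: P(4, 18) = 324 and P(4, 19) = 361; 325 is not s-gonal.
s = 6: P(6, 13) = 325. ✓
s = 8: P(8, 10) = 280 and P(8, 11) = 341; 325 is not s-gonal.
s = 9: P(9, 10) = 325. ✓
s = 10: P(10, 9) = 297 and P(10, 10) = 370; 325 is not s-gonal.
s = 11: P(11, 8) = 260 and P(11, 9) = 333; 325 is not s-gonal.
s = 12: P(12, 8) = 288 and P(12, 9) = 369; 325 is not s-gonal.
Hits: s ∈ {6, 9} → 2.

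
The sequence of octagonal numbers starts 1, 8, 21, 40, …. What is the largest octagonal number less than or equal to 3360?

Solve n(3n−2) ≤ 3360 for integer n.
n = 33 gives 3201 ≤ 3360, while n = 34 gives 3400 > 3360; so the answer is 3201.

3201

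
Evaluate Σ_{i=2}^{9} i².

284

Σ_{i=2}^{9} i² = 285 − 1 = 284.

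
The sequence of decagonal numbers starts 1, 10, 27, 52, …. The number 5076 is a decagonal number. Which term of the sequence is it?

36

Set n(4n−3) = 5076, giving 4n² − 3n − 5076 = 0.
The discriminant is 9 + 16·5076 = 81225, and √81225 = 285.
So n = (3 + 285) / 8 = 288/8 = 36.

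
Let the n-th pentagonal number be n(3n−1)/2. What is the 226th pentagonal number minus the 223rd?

226·(3·226 − 1)/2 = 76501 and 223·(3·223 − 1)/2 = 74482.
Difference: 76501 − 74482 = 2019.

2019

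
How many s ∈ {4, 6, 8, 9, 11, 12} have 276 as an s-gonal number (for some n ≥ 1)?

s = 4: P(4, 16) = 256 and P(4, 17) = 289; 276 is not s-gonal.
s = 6: P(6, 12) = 276. ✓
s = 8: P(8, 9) = 225 and P(8, 10) = 280; 276 is not s-gonal.
s = 9: P(9, 9) = 261 and P(9, 10) = 325; 276 is not s-gonal.
s = 11: P(11, 8) = 260 and P(11, 9) = 333; 276 is not s-gonal.
s = 12: P(12, 7) = 217 and P(12, 8) = 288; 276 is not s-gonal.
Hits: s ∈ {6} → 1.

1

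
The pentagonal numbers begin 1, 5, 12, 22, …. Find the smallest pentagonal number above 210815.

211876

Solve n(3n−1)/2 > 210815 for integer n.
The largest n with value ≤ 210815 is 375 (since 210750 ≤ 210815 < 211876), so the first above is n = 376, value 211876.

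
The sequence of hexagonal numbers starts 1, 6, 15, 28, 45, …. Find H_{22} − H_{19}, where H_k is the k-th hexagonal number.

22·(2·22 − 1) = 946 and 19·(2·19 − 1) = 703.
Difference: 946 − 703 = 243.

243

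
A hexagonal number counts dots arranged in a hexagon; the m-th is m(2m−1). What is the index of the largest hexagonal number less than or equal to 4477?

Solve n(2n−1) ≤ 4477 for integer n.
n = 47 gives 4371 ≤ 4477, while n = 48 gives 4560 > 4477; so the answer is index 47.

47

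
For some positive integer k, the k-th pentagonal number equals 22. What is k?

4

Set n(3n−1)/2 = 22, giving 3n² − n − 44 = 0.
So n = (1 + 23) / 6 = 24/6 = 4.
Check: 4·(3·4 − 1)/2 = 22. ✓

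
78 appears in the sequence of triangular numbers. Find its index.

Set n(n+1)/2 = 78, giving n² + n − 156 = 0.
So n = (-1 + 25) / 2 = 24/2 = 12.

12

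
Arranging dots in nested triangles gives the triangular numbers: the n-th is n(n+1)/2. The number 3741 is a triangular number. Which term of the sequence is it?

Set n(n+1)/2 = 3741, giving n² + n − 7482 = 0.
The discriminant is 1 + 8·3741 = 29929, and √29929 = 173.
So n = (-1 + 173) / 2 = 172/2 = 86.

86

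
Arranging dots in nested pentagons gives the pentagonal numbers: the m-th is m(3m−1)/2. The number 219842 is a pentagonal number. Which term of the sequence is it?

383

Set n(3n−1)/2 = 219842, giving 3n² − n − 439684 = 0.
So n = (1 + 2297) / 6 = 2298/6 = 383.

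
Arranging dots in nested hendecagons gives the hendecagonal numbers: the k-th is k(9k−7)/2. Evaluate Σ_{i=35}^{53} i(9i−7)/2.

Σ i(9i−7)/2 = (9Σi² − 7Σi) / 2 over i = 35..53.
Σi = 1431 − 595 = 836 and Σi² = 51039 − 13685 = 37354.
(9·37354 − 7·836) / 2 = 330334/2 = 165167.

165167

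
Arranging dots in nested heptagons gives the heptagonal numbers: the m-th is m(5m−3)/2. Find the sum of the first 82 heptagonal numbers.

Σ i(5i−3)/2 = (5Σi² − 3Σi) / 2 over i = 1..82.
Σi = 3403 and Σi² = 187165.
(5·187165 − 3·3403) / 2 = 925616/2 = 462808.

462808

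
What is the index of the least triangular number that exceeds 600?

Solve n(n+1)/2 > 600 for integer n.
The largest n with value ≤ 600 is 34 (since 595 ≤ 600 < 630), so the first above is n = 35, value 630.

35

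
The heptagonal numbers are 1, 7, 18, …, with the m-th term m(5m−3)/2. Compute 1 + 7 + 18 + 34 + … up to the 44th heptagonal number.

Σ i(5i−3)/2 = (5Σi² − 3Σi) / 2 over i = 1..44.
Σi = 990 and Σi² = 29370.
(5·29370 − 3·990) / 2 = 143880/2 = 71940.

71940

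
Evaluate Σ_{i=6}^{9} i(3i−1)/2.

330

Σ i(3i−1)/2 = (3Σi² − Σi) / 2 over i = 6..9.
Σi = 45 − 15 = 30 and Σi² = 285 − 55 = 230.
(3·230 − 1·30) / 2 = 660/2 = 330.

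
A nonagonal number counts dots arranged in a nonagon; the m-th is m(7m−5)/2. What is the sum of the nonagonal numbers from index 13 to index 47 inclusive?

120120

Σ i(7i−5)/2 = (7Σi² − 5Σi) / 2 over i = 13..47.
Σi = 1128 − 78 = 1050 and Σi² = 35720 − 650 = 35070.
(7·35070 − 5·1050) / 2 = 240240/2 = 120120.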